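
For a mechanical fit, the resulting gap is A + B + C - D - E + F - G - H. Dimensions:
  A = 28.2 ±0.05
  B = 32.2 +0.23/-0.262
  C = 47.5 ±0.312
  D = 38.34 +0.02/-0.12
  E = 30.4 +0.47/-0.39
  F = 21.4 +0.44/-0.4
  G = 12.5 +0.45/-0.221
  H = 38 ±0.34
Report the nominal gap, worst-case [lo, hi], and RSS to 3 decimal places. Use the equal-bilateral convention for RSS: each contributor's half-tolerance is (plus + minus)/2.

Stack each dimension's contribution:
  +A: nom +28.200 → Σnom=28.200; wc +0.050/-0.050 → slack +0.050/-0.050; half-tol=0.050, Σhalf²=0.002500
  +B: nom +32.200 → Σnom=60.400; wc +0.230/-0.262 → slack +0.280/-0.312; half-tol=0.246, Σhalf²=0.063016
  +C: nom +47.500 → Σnom=107.900; wc +0.312/-0.312 → slack +0.592/-0.624; half-tol=0.312, Σhalf²=0.160360
  -D: nom -38.340 → Σnom=69.560; wc +0.120/-0.020 → slack +0.712/-0.644; half-tol=0.070, Σhalf²=0.165260
  -E: nom -30.400 → Σnom=39.160; wc +0.390/-0.470 → slack +1.102/-1.114; half-tol=0.430, Σhalf²=0.350160
  +F: nom +21.400 → Σnom=60.560; wc +0.440/-0.400 → slack +1.542/-1.514; half-tol=0.420, Σhalf²=0.526560
  -G: nom -12.500 → Σnom=48.060; wc +0.221/-0.450 → slack +1.763/-1.964; half-tol=0.336, Σhalf²=0.639120
  -H: nom -38.000 → Σnom=10.060; wc +0.340/-0.340 → slack +2.103/-2.304; half-tol=0.340, Σhalf²=0.754720
Nominal = 10.060. Worst-case = [10.060 - 2.304, 10.060 + 2.103] = [7.756, 12.163]. RSS = √0.754720 = 0.869.

nominal=10.060 wc=[7.756,12.163] rss=0.869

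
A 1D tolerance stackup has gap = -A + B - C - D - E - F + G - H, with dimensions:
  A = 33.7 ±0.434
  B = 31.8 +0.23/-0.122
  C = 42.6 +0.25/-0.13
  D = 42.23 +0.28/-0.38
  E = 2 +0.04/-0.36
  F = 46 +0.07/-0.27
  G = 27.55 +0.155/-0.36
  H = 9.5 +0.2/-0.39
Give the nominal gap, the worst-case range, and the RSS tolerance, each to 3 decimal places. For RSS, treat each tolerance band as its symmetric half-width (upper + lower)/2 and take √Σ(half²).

nominal=-116.680 wc=[-118.436,-114.331] rss=0.766

Stack each dimension's contribution:
  -A: nom -33.700 → Σnom=-33.700; wc +0.434/-0.434 → slack +0.434/-0.434; half-tol=0.434, Σhalf²=0.188356
  +B: nom +31.800 → Σnom=-1.900; wc +0.230/-0.122 → slack +0.664/-0.556; half-tol=0.176, Σhalf²=0.219332
  -C: nom -42.600 → Σnom=-44.500; wc +0.130/-0.250 → slack +0.794/-0.806; half-tol=0.190, Σhalf²=0.255432
  -D: nom -42.230 → Σnom=-86.730; wc +0.380/-0.280 → slack +1.174/-1.086; half-tol=0.330, Σhalf²=0.364332
  -E: nom -2.000 → Σnom=-88.730; wc +0.360/-0.040 → slack +1.534/-1.126; half-tol=0.200, Σhalf²=0.404332
  -F: nom -46.000 → Σnom=-134.730; wc +0.270/-0.070 → slack +1.804/-1.196; half-tol=0.170, Σhalf²=0.433232
  +G: nom +27.550 → Σnom=-107.180; wc +0.155/-0.360 → slack +1.959/-1.556; half-tol=0.258, Σhalf²=0.499538
  -H: nom -9.500 → Σnom=-116.680; wc +0.390/-0.200 → slack +2.349/-1.756; half-tol=0.295, Σhalf²=0.586563
Nominal = -116.680. Worst-case = [-116.680 - 1.756, -116.680 + 2.349] = [-118.436, -114.331]. RSS = √0.586563 = 0.766.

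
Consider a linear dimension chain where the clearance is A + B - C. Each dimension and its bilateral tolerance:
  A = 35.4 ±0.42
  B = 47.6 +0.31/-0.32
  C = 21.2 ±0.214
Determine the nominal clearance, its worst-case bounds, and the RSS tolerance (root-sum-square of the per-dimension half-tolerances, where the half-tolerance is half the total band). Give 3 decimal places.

nominal=61.800 wc=[60.846,62.744] rss=0.567

Stack each dimension's contribution:
  +A: nom +35.400 → Σnom=35.400; wc +0.420/-0.420 → slack +0.420/-0.420; half-tol=0.420, Σhalf²=0.176400
  +B: nom +47.600 → Σnom=83.000; wc +0.310/-0.320 → slack +0.730/-0.740; half-tol=0.315, Σhalf²=0.275625
  -C: nom -21.200 → Σnom=61.800; wc +0.214/-0.214 → slack +0.944/-0.954; half-tol=0.214, Σhalf²=0.321421
Nominal = 61.800. Worst-case = [61.800 - 0.954, 61.800 + 0.944] = [60.846, 62.744]. RSS = √0.321421 = 0.567.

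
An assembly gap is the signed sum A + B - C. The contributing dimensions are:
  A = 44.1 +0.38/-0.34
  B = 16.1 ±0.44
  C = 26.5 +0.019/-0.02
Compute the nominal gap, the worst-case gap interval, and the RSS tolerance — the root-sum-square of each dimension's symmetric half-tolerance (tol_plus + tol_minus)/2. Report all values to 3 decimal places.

nominal=33.700 wc=[32.901,34.540] rss=0.569

Stack each dimension's contribution:
  +A: nom +44.100 → Σnom=44.100; wc +0.380/-0.340 → slack +0.380/-0.340; half-tol=0.360, Σhalf²=0.129600
  +B: nom +16.100 → Σnom=60.200; wc +0.440/-0.440 → slack +0.820/-0.780; half-tol=0.440, Σhalf²=0.323200
  -C: nom -26.500 → Σnom=33.700; wc +0.020/-0.019 → slack +0.840/-0.799; half-tol=0.019, Σhalf²=0.323580
Nominal = 33.700. Worst-case = [33.700 - 0.799, 33.700 + 0.840] = [32.901, 34.540]. RSS = √0.323580 = 0.569.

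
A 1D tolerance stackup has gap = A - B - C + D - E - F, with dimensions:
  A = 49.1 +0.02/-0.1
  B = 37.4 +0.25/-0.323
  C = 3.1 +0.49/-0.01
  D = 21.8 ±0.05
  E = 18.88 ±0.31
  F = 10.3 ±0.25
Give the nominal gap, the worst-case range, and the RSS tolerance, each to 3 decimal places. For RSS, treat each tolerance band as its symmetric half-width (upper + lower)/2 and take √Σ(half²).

nominal=1.220 wc=[-0.230,2.183] rss=0.556

Stack each dimension's contribution:
  +A: nom +49.100 → Σnom=49.100; wc +0.020/-0.100 → slack +0.020/-0.100; half-tol=0.060, Σhalf²=0.003600
  -B: nom -37.400 → Σnom=11.700; wc +0.323/-0.250 → slack +0.343/-0.350; half-tol=0.286, Σhalf²=0.085682
  -C: nom -3.100 → Σnom=8.600; wc +0.010/-0.490 → slack +0.353/-0.840; half-tol=0.250, Σhalf²=0.148182
  +D: nom +21.800 → Σnom=30.400; wc +0.050/-0.050 → slack +0.403/-0.890; half-tol=0.050, Σhalf²=0.150682
  -E: nom -18.880 → Σnom=11.520; wc +0.310/-0.310 → slack +0.713/-1.200; half-tol=0.310, Σhalf²=0.246782
  -F: nom -10.300 → Σnom=1.220; wc +0.250/-0.250 → slack +0.963/-1.450; half-tol=0.250, Σhalf²=0.309282
Nominal = 1.220. Worst-case = [1.220 - 1.450, 1.220 + 0.963] = [-0.230, 2.183]. RSS = √0.309282 = 0.556.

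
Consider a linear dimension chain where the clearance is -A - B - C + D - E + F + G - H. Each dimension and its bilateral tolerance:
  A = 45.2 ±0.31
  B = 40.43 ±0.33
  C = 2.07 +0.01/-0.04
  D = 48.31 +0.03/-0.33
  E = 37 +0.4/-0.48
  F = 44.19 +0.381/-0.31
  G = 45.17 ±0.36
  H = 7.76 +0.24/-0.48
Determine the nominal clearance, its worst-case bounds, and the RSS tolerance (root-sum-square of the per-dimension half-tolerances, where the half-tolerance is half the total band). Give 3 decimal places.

Stack each dimension's contribution:
  -A: nom -45.200 → Σnom=-45.200; wc +0.310/-0.310 → slack +0.310/-0.310; half-tol=0.310, Σhalf²=0.096100
  -B: nom -40.430 → Σnom=-85.630; wc +0.330/-0.330 → slack +0.640/-0.640; half-tol=0.330, Σhalf²=0.205000
  -C: nom -2.070 → Σnom=-87.700; wc +0.040/-0.010 → slack +0.680/-0.650; half-tol=0.025, Σhalf²=0.205625
  +D: nom +48.310 → Σnom=-39.390; wc +0.030/-0.330 → slack +0.710/-0.980; half-tol=0.180, Σhalf²=0.238025
  -E: nom -37.000 → Σnom=-76.390; wc +0.480/-0.400 → slack +1.190/-1.380; half-tol=0.440, Σhalf²=0.431625
  +F: nom +44.190 → Σnom=-32.200; wc +0.381/-0.310 → slack +1.571/-1.690; half-tol=0.346, Σhalf²=0.550995
  +G: nom +45.170 → Σnom=12.970; wc +0.360/-0.360 → slack +1.931/-2.050; half-tol=0.360, Σhalf²=0.680595
  -H: nom -7.760 → Σnom=5.210; wc +0.480/-0.240 → slack +2.411/-2.290; half-tol=0.360, Σhalf²=0.810195
Nominal = 5.210. Worst-case = [5.210 - 2.290, 5.210 + 2.411] = [2.920, 7.621]. RSS = √0.810195 = 0.900.

nominal=5.210 wc=[2.920,7.621] rss=0.900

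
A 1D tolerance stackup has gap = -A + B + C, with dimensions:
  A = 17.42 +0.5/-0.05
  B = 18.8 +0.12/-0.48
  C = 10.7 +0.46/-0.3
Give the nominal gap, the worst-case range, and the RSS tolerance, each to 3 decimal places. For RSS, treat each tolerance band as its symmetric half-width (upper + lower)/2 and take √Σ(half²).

Stack each dimension's contribution:
  -A: nom -17.420 → Σnom=-17.420; wc +0.050/-0.500 → slack +0.050/-0.500; half-tol=0.275, Σhalf²=0.075625
  +B: nom +18.800 → Σnom=1.380; wc +0.120/-0.480 → slack +0.170/-0.980; half-tol=0.300, Σhalf²=0.165625
  +C: nom +10.700 → Σnom=12.080; wc +0.460/-0.300 → slack +0.630/-1.280; half-tol=0.380, Σhalf²=0.310025
Nominal = 12.080. Worst-case = [12.080 - 1.280, 12.080 + 0.630] = [10.800, 12.710]. RSS = √0.310025 = 0.557.

nominal=12.080 wc=[10.800,12.710] rss=0.557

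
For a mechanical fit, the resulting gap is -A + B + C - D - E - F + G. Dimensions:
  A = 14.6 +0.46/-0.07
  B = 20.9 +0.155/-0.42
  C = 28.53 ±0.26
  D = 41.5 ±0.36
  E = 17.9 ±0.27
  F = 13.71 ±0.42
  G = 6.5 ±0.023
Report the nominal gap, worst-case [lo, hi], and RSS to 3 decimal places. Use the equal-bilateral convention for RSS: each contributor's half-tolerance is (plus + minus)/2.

Stack each dimension's contribution:
  -A: nom -14.600 → Σnom=-14.600; wc +0.070/-0.460 → slack +0.070/-0.460; half-tol=0.265, Σhalf²=0.070225
  +B: nom +20.900 → Σnom=6.300; wc +0.155/-0.420 → slack +0.225/-0.880; half-tol=0.287, Σhalf²=0.152881
  +C: nom +28.530 → Σnom=34.830; wc +0.260/-0.260 → slack +0.485/-1.140; half-tol=0.260, Σhalf²=0.220481
  -D: nom -41.500 → Σnom=-6.670; wc +0.360/-0.360 → slack +0.845/-1.500; half-tol=0.360, Σhalf²=0.350081
  -E: nom -17.900 → Σnom=-24.570; wc +0.270/-0.270 → slack +1.115/-1.770; half-tol=0.270, Σhalf²=0.422981
  -F: nom -13.710 → Σnom=-38.280; wc +0.420/-0.420 → slack +1.535/-2.190; half-tol=0.420, Σhalf²=0.599381
  +G: nom +6.500 → Σnom=-31.780; wc +0.023/-0.023 → slack +1.558/-2.213; half-tol=0.023, Σhalf²=0.599910
Nominal = -31.780. Worst-case = [-31.780 - 2.213, -31.780 + 1.558] = [-33.993, -30.222]. RSS = √0.599910 = 0.775.

nominal=-31.780 wc=[-33.993,-30.222] rss=0.775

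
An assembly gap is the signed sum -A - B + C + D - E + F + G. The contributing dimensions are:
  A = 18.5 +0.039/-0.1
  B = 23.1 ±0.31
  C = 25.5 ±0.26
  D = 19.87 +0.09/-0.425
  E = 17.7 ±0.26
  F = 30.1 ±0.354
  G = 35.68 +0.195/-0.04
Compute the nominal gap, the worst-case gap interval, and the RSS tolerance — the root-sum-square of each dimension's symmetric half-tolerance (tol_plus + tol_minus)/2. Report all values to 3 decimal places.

nominal=51.850 wc=[50.162,53.419] rss=0.664

Stack each dimension's contribution:
  -A: nom -18.500 → Σnom=-18.500; wc +0.100/-0.039 → slack +0.100/-0.039; half-tol=0.070, Σhalf²=0.004830
  -B: nom -23.100 → Σnom=-41.600; wc +0.310/-0.310 → slack +0.410/-0.349; half-tol=0.310, Σhalf²=0.100930
  +C: nom +25.500 → Σnom=-16.100; wc +0.260/-0.260 → slack +0.670/-0.609; half-tol=0.260, Σhalf²=0.168530
  +D: nom +19.870 → Σnom=3.770; wc +0.090/-0.425 → slack +0.760/-1.034; half-tol=0.258, Σhalf²=0.234837
  -E: nom -17.700 → Σnom=-13.930; wc +0.260/-0.260 → slack +1.020/-1.294; half-tol=0.260, Σhalf²=0.302436
  +F: nom +30.100 → Σnom=16.170; wc +0.354/-0.354 → slack +1.374/-1.648; half-tol=0.354, Σhalf²=0.427752
  +G: nom +35.680 → Σnom=51.850; wc +0.195/-0.040 → slack +1.569/-1.688; half-tol=0.118, Σhalf²=0.441559
Nominal = 51.850. Worst-case = [51.850 - 1.688, 51.850 + 1.569] = [50.162, 53.419]. RSS = √0.441559 = 0.664.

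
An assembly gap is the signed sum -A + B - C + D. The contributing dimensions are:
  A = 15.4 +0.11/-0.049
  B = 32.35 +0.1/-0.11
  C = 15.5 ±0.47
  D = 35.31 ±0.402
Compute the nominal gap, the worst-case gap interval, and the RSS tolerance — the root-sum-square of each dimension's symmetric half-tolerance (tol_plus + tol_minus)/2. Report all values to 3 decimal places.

nominal=36.760 wc=[35.668,37.781] rss=0.632

Stack each dimension's contribution:
  -A: nom -15.400 → Σnom=-15.400; wc +0.049/-0.110 → slack +0.049/-0.110; half-tol=0.080, Σhalf²=0.006320
  +B: nom +32.350 → Σnom=16.950; wc +0.100/-0.110 → slack +0.149/-0.220; half-tol=0.105, Σhalf²=0.017345
  -C: nom -15.500 → Σnom=1.450; wc +0.470/-0.470 → slack +0.619/-0.690; half-tol=0.470, Σhalf²=0.238245
  +D: nom +35.310 → Σnom=36.760; wc +0.402/-0.402 → slack +1.021/-1.092; half-tol=0.402, Σhalf²=0.399849
Nominal = 36.760. Worst-case = [36.760 - 1.092, 36.760 + 1.021] = [35.668, 37.781]. RSS = √0.399849 = 0.632.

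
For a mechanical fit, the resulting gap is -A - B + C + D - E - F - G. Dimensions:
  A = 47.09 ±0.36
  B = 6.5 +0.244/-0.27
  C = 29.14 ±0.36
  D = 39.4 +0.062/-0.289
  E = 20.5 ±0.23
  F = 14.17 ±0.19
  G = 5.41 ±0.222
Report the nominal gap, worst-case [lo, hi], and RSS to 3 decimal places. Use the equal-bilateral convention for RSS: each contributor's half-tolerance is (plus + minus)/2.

Stack each dimension's contribution:
  -A: nom -47.090 → Σnom=-47.090; wc +0.360/-0.360 → slack +0.360/-0.360; half-tol=0.360, Σhalf²=0.129600
  -B: nom -6.500 → Σnom=-53.590; wc +0.270/-0.244 → slack +0.630/-0.604; half-tol=0.257, Σhalf²=0.195649
  +C: nom +29.140 → Σnom=-24.450; wc +0.360/-0.360 → slack +0.990/-0.964; half-tol=0.360, Σhalf²=0.325249
  +D: nom +39.400 → Σnom=14.950; wc +0.062/-0.289 → slack +1.052/-1.253; half-tol=0.175, Σhalf²=0.356049
  -E: nom -20.500 → Σnom=-5.550; wc +0.230/-0.230 → slack +1.282/-1.483; half-tol=0.230, Σhalf²=0.408949
  -F: nom -14.170 → Σnom=-19.720; wc +0.190/-0.190 → slack +1.472/-1.673; half-tol=0.190, Σhalf²=0.445049
  -G: nom -5.410 → Σnom=-25.130; wc +0.222/-0.222 → slack +1.694/-1.895; half-tol=0.222, Σhalf²=0.494333
Nominal = -25.130. Worst-case = [-25.130 - 1.895, -25.130 + 1.694] = [-27.025, -23.436]. RSS = √0.494333 = 0.703.

nominal=-25.130 wc=[-27.025,-23.436] rss=0.703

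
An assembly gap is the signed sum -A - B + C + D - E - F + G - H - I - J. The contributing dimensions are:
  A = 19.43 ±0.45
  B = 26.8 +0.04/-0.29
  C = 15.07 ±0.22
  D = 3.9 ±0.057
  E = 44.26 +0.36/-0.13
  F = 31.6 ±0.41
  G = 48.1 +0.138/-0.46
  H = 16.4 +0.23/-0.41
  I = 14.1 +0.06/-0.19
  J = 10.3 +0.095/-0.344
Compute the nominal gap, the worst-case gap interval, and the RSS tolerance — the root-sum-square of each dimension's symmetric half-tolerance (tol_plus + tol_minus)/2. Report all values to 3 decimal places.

Stack each dimension's contribution:
  -A: nom -19.430 → Σnom=-19.430; wc +0.450/-0.450 → slack +0.450/-0.450; half-tol=0.450, Σhalf²=0.202500
  -B: nom -26.800 → Σnom=-46.230; wc +0.290/-0.040 → slack +0.740/-0.490; half-tol=0.165, Σhalf²=0.229725
  +C: nom +15.070 → Σnom=-31.160; wc +0.220/-0.220 → slack +0.960/-0.710; half-tol=0.220, Σhalf²=0.278125
  +D: nom +3.900 → Σnom=-27.260; wc +0.057/-0.057 → slack +1.017/-0.767; half-tol=0.057, Σhalf²=0.281374
  -E: nom -44.260 → Σnom=-71.520; wc +0.130/-0.360 → slack +1.147/-1.127; half-tol=0.245, Σhalf²=0.341399
  -F: nom -31.600 → Σnom=-103.120; wc +0.410/-0.410 → slack +1.557/-1.537; half-tol=0.410, Σhalf²=0.509499
  +G: nom +48.100 → Σnom=-55.020; wc +0.138/-0.460 → slack +1.695/-1.997; half-tol=0.299, Σhalf²=0.598900
  -H: nom -16.400 → Σnom=-71.420; wc +0.410/-0.230 → slack +2.105/-2.227; half-tol=0.320, Σhalf²=0.701300
  -I: nom -14.100 → Σnom=-85.520; wc +0.190/-0.060 → slack +2.295/-2.287; half-tol=0.125, Σhalf²=0.716925
  -J: nom -10.300 → Σnom=-95.820; wc +0.344/-0.095 → slack +2.639/-2.382; half-tol=0.219, Σhalf²=0.765105
Nominal = -95.820. Worst-case = [-95.820 - 2.382, -95.820 + 2.639] = [-98.202, -93.181]. RSS = √0.765105 = 0.875.

nominal=-95.820 wc=[-98.202,-93.181] rss=0.875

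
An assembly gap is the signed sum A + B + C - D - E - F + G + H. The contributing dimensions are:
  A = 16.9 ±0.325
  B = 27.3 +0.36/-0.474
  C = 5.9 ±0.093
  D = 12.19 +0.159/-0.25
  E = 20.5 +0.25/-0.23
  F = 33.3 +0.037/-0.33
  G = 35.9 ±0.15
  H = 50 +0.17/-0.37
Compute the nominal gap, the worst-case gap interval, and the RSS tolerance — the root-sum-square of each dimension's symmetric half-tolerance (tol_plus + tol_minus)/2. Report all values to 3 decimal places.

nominal=70.010 wc=[68.152,71.918] rss=0.719

Stack each dimension's contribution:
  +A: nom +16.900 → Σnom=16.900; wc +0.325/-0.325 → slack +0.325/-0.325; half-tol=0.325, Σhalf²=0.105625
  +B: nom +27.300 → Σnom=44.200; wc +0.360/-0.474 → slack +0.685/-0.799; half-tol=0.417, Σhalf²=0.279514
  +C: nom +5.900 → Σnom=50.100; wc +0.093/-0.093 → slack +0.778/-0.892; half-tol=0.093, Σhalf²=0.288163
  -D: nom -12.190 → Σnom=37.910; wc +0.250/-0.159 → slack +1.028/-1.051; half-tol=0.205, Σhalf²=0.329983
  -E: nom -20.500 → Σnom=17.410; wc +0.230/-0.250 → slack +1.258/-1.301; half-tol=0.240, Σhalf²=0.387583
  -F: nom -33.300 → Σnom=-15.890; wc +0.330/-0.037 → slack +1.588/-1.338; half-tol=0.183, Σhalf²=0.421256
  +G: nom +35.900 → Σnom=20.010; wc +0.150/-0.150 → slack +1.738/-1.488; half-tol=0.150, Σhalf²=0.443756
  +H: nom +50.000 → Σnom=70.010; wc +0.170/-0.370 → slack +1.908/-1.858; half-tol=0.270, Σhalf²=0.516656
Nominal = 70.010. Worst-case = [70.010 - 1.858, 70.010 + 1.908] = [68.152, 71.918]. RSS = √0.516656 = 0.719.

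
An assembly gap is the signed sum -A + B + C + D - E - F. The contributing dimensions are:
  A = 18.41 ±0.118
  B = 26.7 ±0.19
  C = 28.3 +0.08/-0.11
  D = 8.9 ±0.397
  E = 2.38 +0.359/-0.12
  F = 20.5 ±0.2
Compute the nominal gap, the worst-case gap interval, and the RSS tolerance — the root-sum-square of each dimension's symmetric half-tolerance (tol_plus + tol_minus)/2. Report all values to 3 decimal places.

nominal=22.610 wc=[21.236,23.715] rss=0.560

Stack each dimension's contribution:
  -A: nom -18.410 → Σnom=-18.410; wc +0.118/-0.118 → slack +0.118/-0.118; half-tol=0.118, Σhalf²=0.013924
  +B: nom +26.700 → Σnom=8.290; wc +0.190/-0.190 → slack +0.308/-0.308; half-tol=0.190, Σhalf²=0.050024
  +C: nom +28.300 → Σnom=36.590; wc +0.080/-0.110 → slack +0.388/-0.418; half-tol=0.095, Σhalf²=0.059049
  +D: nom +8.900 → Σnom=45.490; wc +0.397/-0.397 → slack +0.785/-0.815; half-tol=0.397, Σhalf²=0.216658
  -E: nom -2.380 → Σnom=43.110; wc +0.120/-0.359 → slack +0.905/-1.174; half-tol=0.239, Σhalf²=0.274018
  -F: nom -20.500 → Σnom=22.610; wc +0.200/-0.200 → slack +1.105/-1.374; half-tol=0.200, Σhalf²=0.314018
Nominal = 22.610. Worst-case = [22.610 - 1.374, 22.610 + 1.105] = [21.236, 23.715]. RSS = √0.314018 = 0.560.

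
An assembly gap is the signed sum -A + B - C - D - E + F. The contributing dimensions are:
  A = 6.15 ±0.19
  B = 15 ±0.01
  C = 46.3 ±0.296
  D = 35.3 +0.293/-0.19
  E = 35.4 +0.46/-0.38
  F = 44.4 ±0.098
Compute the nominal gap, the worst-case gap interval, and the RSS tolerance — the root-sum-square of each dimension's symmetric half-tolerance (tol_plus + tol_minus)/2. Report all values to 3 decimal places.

Stack each dimension's contribution:
  -A: nom -6.150 → Σnom=-6.150; wc +0.190/-0.190 → slack +0.190/-0.190; half-tol=0.190, Σhalf²=0.036100
  +B: nom +15.000 → Σnom=8.850; wc +0.010/-0.010 → slack +0.200/-0.200; half-tol=0.010, Σhalf²=0.036200
  -C: nom -46.300 → Σnom=-37.450; wc +0.296/-0.296 → slack +0.496/-0.496; half-tol=0.296, Σhalf²=0.123816
  -D: nom -35.300 → Σnom=-72.750; wc +0.190/-0.293 → slack +0.686/-0.789; half-tol=0.241, Σhalf²=0.182138
  -E: nom -35.400 → Σnom=-108.150; wc +0.380/-0.460 → slack +1.066/-1.249; half-tol=0.420, Σhalf²=0.358538
  +F: nom +44.400 → Σnom=-63.750; wc +0.098/-0.098 → slack +1.164/-1.347; half-tol=0.098, Σhalf²=0.368142
Nominal = -63.750. Worst-case = [-63.750 - 1.347, -63.750 + 1.164] = [-65.097, -62.586]. RSS = √0.368142 = 0.607.

nominal=-63.750 wc=[-65.097,-62.586] rss=0.607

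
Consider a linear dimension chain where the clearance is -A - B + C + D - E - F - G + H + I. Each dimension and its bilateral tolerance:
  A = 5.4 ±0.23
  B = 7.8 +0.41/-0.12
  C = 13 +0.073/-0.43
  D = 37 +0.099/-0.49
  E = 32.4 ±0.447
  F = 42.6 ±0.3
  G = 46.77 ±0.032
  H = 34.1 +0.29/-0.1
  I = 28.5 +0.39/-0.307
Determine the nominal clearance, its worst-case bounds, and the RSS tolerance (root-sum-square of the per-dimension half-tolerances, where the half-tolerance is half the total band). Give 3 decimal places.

Stack each dimension's contribution:
  -A: nom -5.400 → Σnom=-5.400; wc +0.230/-0.230 → slack +0.230/-0.230; half-tol=0.230, Σhalf²=0.052900
  -B: nom -7.800 → Σnom=-13.200; wc +0.120/-0.410 → slack +0.350/-0.640; half-tol=0.265, Σhalf²=0.123125
  +C: nom +13.000 → Σnom=-0.200; wc +0.073/-0.430 → slack +0.423/-1.070; half-tol=0.252, Σhalf²=0.186377
  +D: nom +37.000 → Σnom=36.800; wc +0.099/-0.490 → slack +0.522/-1.560; half-tol=0.294, Σhalf²=0.273108
  -E: nom -32.400 → Σnom=4.400; wc +0.447/-0.447 → slack +0.969/-2.007; half-tol=0.447, Σhalf²=0.472917
  -F: nom -42.600 → Σnom=-38.200; wc +0.300/-0.300 → slack +1.269/-2.307; half-tol=0.300, Σhalf²=0.562917
  -G: nom -46.770 → Σnom=-84.970; wc +0.032/-0.032 → slack +1.301/-2.339; half-tol=0.032, Σhalf²=0.563941
  +H: nom +34.100 → Σnom=-50.870; wc +0.290/-0.100 → slack +1.591/-2.439; half-tol=0.195, Σhalf²=0.601966
  +I: nom +28.500 → Σnom=-22.370; wc +0.390/-0.307 → slack +1.981/-2.746; half-tol=0.349, Σhalf²=0.723418
Nominal = -22.370. Worst-case = [-22.370 - 2.746, -22.370 + 1.981] = [-25.116, -20.389]. RSS = √0.723418 = 0.851.

nominal=-22.370 wc=[-25.116,-20.389] rss=0.851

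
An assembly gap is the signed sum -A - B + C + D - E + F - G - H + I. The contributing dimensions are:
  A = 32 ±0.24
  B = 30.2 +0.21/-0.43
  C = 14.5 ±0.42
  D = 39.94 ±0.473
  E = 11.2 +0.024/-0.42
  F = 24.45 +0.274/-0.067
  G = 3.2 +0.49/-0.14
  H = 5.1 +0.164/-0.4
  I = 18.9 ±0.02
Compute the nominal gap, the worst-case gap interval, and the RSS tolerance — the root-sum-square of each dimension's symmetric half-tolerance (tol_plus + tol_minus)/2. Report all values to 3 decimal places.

nominal=16.090 wc=[13.982,18.907] rss=0.904

Stack each dimension's contribution:
  -A: nom -32.000 → Σnom=-32.000; wc +0.240/-0.240 → slack +0.240/-0.240; half-tol=0.240, Σhalf²=0.057600
  -B: nom -30.200 → Σnom=-62.200; wc +0.430/-0.210 → slack +0.670/-0.450; half-tol=0.320, Σhalf²=0.160000
  +C: nom +14.500 → Σnom=-47.700; wc +0.420/-0.420 → slack +1.090/-0.870; half-tol=0.420, Σhalf²=0.336400
  +D: nom +39.940 → Σnom=-7.760; wc +0.473/-0.473 → slack +1.563/-1.343; half-tol=0.473, Σhalf²=0.560129
  -E: nom -11.200 → Σnom=-18.960; wc +0.420/-0.024 → slack +1.983/-1.367; half-tol=0.222, Σhalf²=0.609413
  +F: nom +24.450 → Σnom=5.490; wc +0.274/-0.067 → slack +2.257/-1.434; half-tol=0.171, Σhalf²=0.638483
  -G: nom -3.200 → Σnom=2.290; wc +0.140/-0.490 → slack +2.397/-1.924; half-tol=0.315, Σhalf²=0.737708
  -H: nom -5.100 → Σnom=-2.810; wc +0.400/-0.164 → slack +2.797/-2.088; half-tol=0.282, Σhalf²=0.817232
  +I: nom +18.900 → Σnom=16.090; wc +0.020/-0.020 → slack +2.817/-2.108; half-tol=0.020, Σhalf²=0.817632
Nominal = 16.090. Worst-case = [16.090 - 2.108, 16.090 + 2.817] = [13.982, 18.907]. RSS = √0.817632 = 0.904.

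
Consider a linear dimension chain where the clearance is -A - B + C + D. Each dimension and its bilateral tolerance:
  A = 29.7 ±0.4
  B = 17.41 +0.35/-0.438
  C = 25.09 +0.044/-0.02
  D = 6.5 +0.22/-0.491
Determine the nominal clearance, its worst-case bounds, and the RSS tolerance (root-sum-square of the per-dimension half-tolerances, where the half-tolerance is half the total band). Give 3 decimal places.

Stack each dimension's contribution:
  -A: nom -29.700 → Σnom=-29.700; wc +0.400/-0.400 → slack +0.400/-0.400; half-tol=0.400, Σhalf²=0.160000
  -B: nom -17.410 → Σnom=-47.110; wc +0.438/-0.350 → slack +0.838/-0.750; half-tol=0.394, Σhalf²=0.315236
  +C: nom +25.090 → Σnom=-22.020; wc +0.044/-0.020 → slack +0.882/-0.770; half-tol=0.032, Σhalf²=0.316260
  +D: nom +6.500 → Σnom=-15.520; wc +0.220/-0.491 → slack +1.102/-1.261; half-tol=0.355, Σhalf²=0.442640
Nominal = -15.520. Worst-case = [-15.520 - 1.261, -15.520 + 1.102] = [-16.781, -14.418]. RSS = √0.442640 = 0.665.

nominal=-15.520 wc=[-16.781,-14.418] rss=0.665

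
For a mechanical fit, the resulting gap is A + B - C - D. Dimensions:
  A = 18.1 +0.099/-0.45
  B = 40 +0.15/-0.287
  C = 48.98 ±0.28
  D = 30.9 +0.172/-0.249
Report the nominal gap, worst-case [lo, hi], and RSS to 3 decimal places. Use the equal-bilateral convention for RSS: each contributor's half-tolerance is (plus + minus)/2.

Stack each dimension's contribution:
  +A: nom +18.100 → Σnom=18.100; wc +0.099/-0.450 → slack +0.099/-0.450; half-tol=0.275, Σhalf²=0.075350
  +B: nom +40.000 → Σnom=58.100; wc +0.150/-0.287 → slack +0.249/-0.737; half-tol=0.218, Σhalf²=0.123092
  -C: nom -48.980 → Σnom=9.120; wc +0.280/-0.280 → slack +0.529/-1.017; half-tol=0.280, Σhalf²=0.201493
  -D: nom -30.900 → Σnom=-21.780; wc +0.249/-0.172 → slack +0.778/-1.189; half-tol=0.210, Σhalf²=0.245803
Nominal = -21.780. Worst-case = [-21.780 - 1.189, -21.780 + 0.778] = [-22.969, -21.002]. RSS = √0.245803 = 0.496.

nominal=-21.780 wc=[-22.969,-21.002] rss=0.496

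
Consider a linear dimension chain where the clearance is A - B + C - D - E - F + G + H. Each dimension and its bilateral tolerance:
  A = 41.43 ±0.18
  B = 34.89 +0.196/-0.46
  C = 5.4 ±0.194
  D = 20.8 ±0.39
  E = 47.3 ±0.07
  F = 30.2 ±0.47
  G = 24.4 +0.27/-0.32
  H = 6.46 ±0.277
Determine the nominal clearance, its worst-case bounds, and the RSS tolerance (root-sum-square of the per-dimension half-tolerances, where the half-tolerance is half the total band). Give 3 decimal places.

nominal=-55.500 wc=[-57.597,-53.189] rss=0.848

Stack each dimension's contribution:
  +A: nom +41.430 → Σnom=41.430; wc +0.180/-0.180 → slack +0.180/-0.180; half-tol=0.180, Σhalf²=0.032400
  -B: nom -34.890 → Σnom=6.540; wc +0.460/-0.196 → slack +0.640/-0.376; half-tol=0.328, Σhalf²=0.139984
  +C: nom +5.400 → Σnom=11.940; wc +0.194/-0.194 → slack +0.834/-0.570; half-tol=0.194, Σhalf²=0.177620
  -D: nom -20.800 → Σnom=-8.860; wc +0.390/-0.390 → slack +1.224/-0.960; half-tol=0.390, Σhalf²=0.329720
  -E: nom -47.300 → Σnom=-56.160; wc +0.070/-0.070 → slack +1.294/-1.030; half-tol=0.070, Σhalf²=0.334620
  -F: nom -30.200 → Σnom=-86.360; wc +0.470/-0.470 → slack +1.764/-1.500; half-tol=0.470, Σhalf²=0.555520
  +G: nom +24.400 → Σnom=-61.960; wc +0.270/-0.320 → slack +2.034/-1.820; half-tol=0.295, Σhalf²=0.642545
  +H: nom +6.460 → Σnom=-55.500; wc +0.277/-0.277 → slack +2.311/-2.097; half-tol=0.277, Σhalf²=0.719274
Nominal = -55.500. Worst-case = [-55.500 - 2.097, -55.500 + 2.311] = [-57.597, -53.189]. RSS = √0.719274 = 0.848.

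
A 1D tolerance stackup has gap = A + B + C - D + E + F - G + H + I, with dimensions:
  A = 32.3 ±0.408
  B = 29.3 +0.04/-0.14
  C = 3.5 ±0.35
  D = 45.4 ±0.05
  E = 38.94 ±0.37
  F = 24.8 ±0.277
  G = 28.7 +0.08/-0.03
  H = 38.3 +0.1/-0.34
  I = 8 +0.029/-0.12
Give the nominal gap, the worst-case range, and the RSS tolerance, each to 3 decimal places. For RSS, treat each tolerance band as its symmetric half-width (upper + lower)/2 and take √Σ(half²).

nominal=101.040 wc=[98.905,102.694] rss=0.755

Stack each dimension's contribution:
  +A: nom +32.300 → Σnom=32.300; wc +0.408/-0.408 → slack +0.408/-0.408; half-tol=0.408, Σhalf²=0.166464
  +B: nom +29.300 → Σnom=61.600; wc +0.040/-0.140 → slack +0.448/-0.548; half-tol=0.090, Σhalf²=0.174564
  +C: nom +3.500 → Σnom=65.100; wc +0.350/-0.350 → slack +0.798/-0.898; half-tol=0.350, Σhalf²=0.297064
  -D: nom -45.400 → Σnom=19.700; wc +0.050/-0.050 → slack +0.848/-0.948; half-tol=0.050, Σhalf²=0.299564
  +E: nom +38.940 → Σnom=58.640; wc +0.370/-0.370 → slack +1.218/-1.318; half-tol=0.370, Σhalf²=0.436464
  +F: nom +24.800 → Σnom=83.440; wc +0.277/-0.277 → slack +1.495/-1.595; half-tol=0.277, Σhalf²=0.513193
  -G: nom -28.700 → Σnom=54.740; wc +0.030/-0.080 → slack +1.525/-1.675; half-tol=0.055, Σhalf²=0.516218
  +H: nom +38.300 → Σnom=93.040; wc +0.100/-0.340 → slack +1.625/-2.015; half-tol=0.220, Σhalf²=0.564618
  +I: nom +8.000 → Σnom=101.040; wc +0.029/-0.120 → slack +1.654/-2.135; half-tol=0.074, Σhalf²=0.570168
Nominal = 101.040. Worst-case = [101.040 - 2.135, 101.040 + 1.654] = [98.905, 102.694]. RSS = √0.570168 = 0.755.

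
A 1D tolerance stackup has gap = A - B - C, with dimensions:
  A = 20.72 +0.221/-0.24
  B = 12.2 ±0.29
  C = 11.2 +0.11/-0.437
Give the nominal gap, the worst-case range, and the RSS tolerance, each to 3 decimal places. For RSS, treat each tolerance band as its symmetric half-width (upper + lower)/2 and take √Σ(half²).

nominal=-2.680 wc=[-3.320,-1.732] rss=0.460

Stack each dimension's contribution:
  +A: nom +20.720 → Σnom=20.720; wc +0.221/-0.240 → slack +0.221/-0.240; half-tol=0.230, Σhalf²=0.053130
  -B: nom -12.200 → Σnom=8.520; wc +0.290/-0.290 → slack +0.511/-0.530; half-tol=0.290, Σhalf²=0.137230
  -C: nom -11.200 → Σnom=-2.680; wc +0.437/-0.110 → slack +0.948/-0.640; half-tol=0.274, Σhalf²=0.212033
Nominal = -2.680. Worst-case = [-2.680 - 0.640, -2.680 + 0.948] = [-3.320, -1.732]. RSS = √0.212033 = 0.460.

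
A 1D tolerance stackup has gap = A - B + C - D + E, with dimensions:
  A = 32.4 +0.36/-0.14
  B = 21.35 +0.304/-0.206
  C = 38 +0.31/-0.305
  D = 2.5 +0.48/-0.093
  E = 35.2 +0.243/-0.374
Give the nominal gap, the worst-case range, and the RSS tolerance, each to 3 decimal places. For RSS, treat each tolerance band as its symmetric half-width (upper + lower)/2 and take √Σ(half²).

nominal=81.750 wc=[80.147,82.962] rss=0.632

Stack each dimension's contribution:
  +A: nom +32.400 → Σnom=32.400; wc +0.360/-0.140 → slack +0.360/-0.140; half-tol=0.250, Σhalf²=0.062500
  -B: nom -21.350 → Σnom=11.050; wc +0.206/-0.304 → slack +0.566/-0.444; half-tol=0.255, Σhalf²=0.127525
  +C: nom +38.000 → Σnom=49.050; wc +0.310/-0.305 → slack +0.876/-0.749; half-tol=0.307, Σhalf²=0.222081
  -D: nom -2.500 → Σnom=46.550; wc +0.093/-0.480 → slack +0.969/-1.229; half-tol=0.286, Σhalf²=0.304163
  +E: nom +35.200 → Σnom=81.750; wc +0.243/-0.374 → slack +1.212/-1.603; half-tol=0.308, Σhalf²=0.399336
Nominal = 81.750. Worst-case = [81.750 - 1.603, 81.750 + 1.212] = [80.147, 82.962]. RSS = √0.399336 = 0.632.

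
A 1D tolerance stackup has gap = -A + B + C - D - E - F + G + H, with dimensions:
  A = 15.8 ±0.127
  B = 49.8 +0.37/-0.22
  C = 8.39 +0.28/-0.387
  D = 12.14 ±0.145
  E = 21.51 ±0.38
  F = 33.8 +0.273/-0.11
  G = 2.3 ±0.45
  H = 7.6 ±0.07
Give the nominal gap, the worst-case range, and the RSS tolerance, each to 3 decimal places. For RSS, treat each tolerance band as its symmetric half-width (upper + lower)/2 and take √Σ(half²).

nominal=-15.160 wc=[-17.212,-13.228] rss=0.790

Stack each dimension's contribution:
  -A: nom -15.800 → Σnom=-15.800; wc +0.127/-0.127 → slack +0.127/-0.127; half-tol=0.127, Σhalf²=0.016129
  +B: nom +49.800 → Σnom=34.000; wc +0.370/-0.220 → slack +0.497/-0.347; half-tol=0.295, Σhalf²=0.103154
  +C: nom +8.390 → Σnom=42.390; wc +0.280/-0.387 → slack +0.777/-0.734; half-tol=0.334, Σhalf²=0.214376
  -D: nom -12.140 → Σnom=30.250; wc +0.145/-0.145 → slack +0.922/-0.879; half-tol=0.145, Σhalf²=0.235401
  -E: nom -21.510 → Σnom=8.740; wc +0.380/-0.380 → slack +1.302/-1.259; half-tol=0.380, Σhalf²=0.379801
  -F: nom -33.800 → Σnom=-25.060; wc +0.110/-0.273 → slack +1.412/-1.532; half-tol=0.192, Σhalf²=0.416473
  +G: nom +2.300 → Σnom=-22.760; wc +0.450/-0.450 → slack +1.862/-1.982; half-tol=0.450, Σhalf²=0.618974
  +H: nom +7.600 → Σnom=-15.160; wc +0.070/-0.070 → slack +1.932/-2.052; half-tol=0.070, Σhalf²=0.623874
Nominal = -15.160. Worst-case = [-15.160 - 2.052, -15.160 + 1.932] = [-17.212, -13.228]. RSS = √0.623874 = 0.790.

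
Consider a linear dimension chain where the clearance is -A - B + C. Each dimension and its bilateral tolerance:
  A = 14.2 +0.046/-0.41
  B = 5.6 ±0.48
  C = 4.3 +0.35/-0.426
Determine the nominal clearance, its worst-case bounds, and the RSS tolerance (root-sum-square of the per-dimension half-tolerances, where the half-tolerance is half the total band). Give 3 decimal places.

Stack each dimension's contribution:
  -A: nom -14.200 → Σnom=-14.200; wc +0.410/-0.046 → slack +0.410/-0.046; half-tol=0.228, Σhalf²=0.051984
  -B: nom -5.600 → Σnom=-19.800; wc +0.480/-0.480 → slack +0.890/-0.526; half-tol=0.480, Σhalf²=0.282384
  +C: nom +4.300 → Σnom=-15.500; wc +0.350/-0.426 → slack +1.240/-0.952; half-tol=0.388, Σhalf²=0.432928
Nominal = -15.500. Worst-case = [-15.500 - 0.952, -15.500 + 1.240] = [-16.452, -14.260]. RSS = √0.432928 = 0.658.

nominal=-15.500 wc=[-16.452,-14.260] rss=0.658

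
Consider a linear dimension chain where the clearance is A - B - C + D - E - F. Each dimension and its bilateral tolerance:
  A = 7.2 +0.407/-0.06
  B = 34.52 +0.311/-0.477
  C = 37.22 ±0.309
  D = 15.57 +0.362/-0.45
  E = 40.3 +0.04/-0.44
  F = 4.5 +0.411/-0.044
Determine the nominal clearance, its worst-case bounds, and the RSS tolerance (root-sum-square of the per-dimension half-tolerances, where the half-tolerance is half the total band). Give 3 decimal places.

nominal=-93.770 wc=[-95.351,-91.731] rss=0.761

Stack each dimension's contribution:
  +A: nom +7.200 → Σnom=7.200; wc +0.407/-0.060 → slack +0.407/-0.060; half-tol=0.233, Σhalf²=0.054522
  -B: nom -34.520 → Σnom=-27.320; wc +0.477/-0.311 → slack +0.884/-0.371; half-tol=0.394, Σhalf²=0.209758
  -C: nom -37.220 → Σnom=-64.540; wc +0.309/-0.309 → slack +1.193/-0.680; half-tol=0.309, Σhalf²=0.305239
  +D: nom +15.570 → Σnom=-48.970; wc +0.362/-0.450 → slack +1.555/-1.130; half-tol=0.406, Σhalf²=0.470075
  -E: nom -40.300 → Σnom=-89.270; wc +0.440/-0.040 → slack +1.995/-1.170; half-tol=0.240, Σhalf²=0.527675
  -F: nom -4.500 → Σnom=-93.770; wc +0.044/-0.411 → slack +2.039/-1.581; half-tol=0.227, Σhalf²=0.579431
Nominal = -93.770. Worst-case = [-93.770 - 1.581, -93.770 + 2.039] = [-95.351, -91.731]. RSS = √0.579431 = 0.761.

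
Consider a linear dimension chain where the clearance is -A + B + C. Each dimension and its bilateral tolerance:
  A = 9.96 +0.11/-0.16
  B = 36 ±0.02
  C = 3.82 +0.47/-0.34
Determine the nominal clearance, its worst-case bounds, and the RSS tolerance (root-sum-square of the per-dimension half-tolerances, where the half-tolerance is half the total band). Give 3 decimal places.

Stack each dimension's contribution:
  -A: nom -9.960 → Σnom=-9.960; wc +0.160/-0.110 → slack +0.160/-0.110; half-tol=0.135, Σhalf²=0.018225
  +B: nom +36.000 → Σnom=26.040; wc +0.020/-0.020 → slack +0.180/-0.130; half-tol=0.020, Σhalf²=0.018625
  +C: nom +3.820 → Σnom=29.860; wc +0.470/-0.340 → slack +0.650/-0.470; half-tol=0.405, Σhalf²=0.182650
Nominal = 29.860. Worst-case = [29.860 - 0.470, 29.860 + 0.650] = [29.390, 30.510]. RSS = √0.182650 = 0.427.

nominal=29.860 wc=[29.390,30.510] rss=0.427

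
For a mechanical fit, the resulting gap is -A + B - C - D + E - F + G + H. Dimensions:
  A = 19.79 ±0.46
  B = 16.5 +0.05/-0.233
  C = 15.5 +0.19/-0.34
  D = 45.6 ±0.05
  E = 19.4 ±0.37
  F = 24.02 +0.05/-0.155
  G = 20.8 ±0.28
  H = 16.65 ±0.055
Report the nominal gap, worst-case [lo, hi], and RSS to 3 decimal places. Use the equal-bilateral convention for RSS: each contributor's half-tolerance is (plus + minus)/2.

Stack each dimension's contribution:
  -A: nom -19.790 → Σnom=-19.790; wc +0.460/-0.460 → slack +0.460/-0.460; half-tol=0.460, Σhalf²=0.211600
  +B: nom +16.500 → Σnom=-3.290; wc +0.050/-0.233 → slack +0.510/-0.693; half-tol=0.142, Σhalf²=0.231622
  -C: nom -15.500 → Σnom=-18.790; wc +0.340/-0.190 → slack +0.850/-0.883; half-tol=0.265, Σhalf²=0.301847
  -D: nom -45.600 → Σnom=-64.390; wc +0.050/-0.050 → slack +0.900/-0.933; half-tol=0.050, Σhalf²=0.304347
  +E: nom +19.400 → Σnom=-44.990; wc +0.370/-0.370 → slack +1.270/-1.303; half-tol=0.370, Σhalf²=0.441247
  -F: nom -24.020 → Σnom=-69.010; wc +0.155/-0.050 → slack +1.425/-1.353; half-tol=0.103, Σhalf²=0.451753
  +G: nom +20.800 → Σnom=-48.210; wc +0.280/-0.280 → slack +1.705/-1.633; half-tol=0.280, Σhalf²=0.530153
  +H: nom +16.650 → Σnom=-31.560; wc +0.055/-0.055 → slack +1.760/-1.688; half-tol=0.055, Σhalf²=0.533178
Nominal = -31.560. Worst-case = [-31.560 - 1.688, -31.560 + 1.760] = [-33.248, -29.800]. RSS = √0.533178 = 0.730.

nominal=-31.560 wc=[-33.248,-29.800] rss=0.730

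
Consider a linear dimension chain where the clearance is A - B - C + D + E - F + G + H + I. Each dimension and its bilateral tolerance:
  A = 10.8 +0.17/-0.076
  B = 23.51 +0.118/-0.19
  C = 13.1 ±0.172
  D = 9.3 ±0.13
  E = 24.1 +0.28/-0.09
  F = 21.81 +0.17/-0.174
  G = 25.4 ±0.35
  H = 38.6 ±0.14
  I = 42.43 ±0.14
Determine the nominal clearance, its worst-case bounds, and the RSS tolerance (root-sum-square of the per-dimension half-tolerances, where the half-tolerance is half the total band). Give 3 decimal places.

nominal=92.210 wc=[90.824,93.956] rss=0.558

Stack each dimension's contribution:
  +A: nom +10.800 → Σnom=10.800; wc +0.170/-0.076 → slack +0.170/-0.076; half-tol=0.123, Σhalf²=0.015129
  -B: nom -23.510 → Σnom=-12.710; wc +0.190/-0.118 → slack +0.360/-0.194; half-tol=0.154, Σhalf²=0.038845
  -C: nom -13.100 → Σnom=-25.810; wc +0.172/-0.172 → slack +0.532/-0.366; half-tol=0.172, Σhalf²=0.068429
  +D: nom +9.300 → Σnom=-16.510; wc +0.130/-0.130 → slack +0.662/-0.496; half-tol=0.130, Σhalf²=0.085329
  +E: nom +24.100 → Σnom=7.590; wc +0.280/-0.090 → slack +0.942/-0.586; half-tol=0.185, Σhalf²=0.119554
  -F: nom -21.810 → Σnom=-14.220; wc +0.174/-0.170 → slack +1.116/-0.756; half-tol=0.172, Σhalf²=0.149138
  +G: nom +25.400 → Σnom=11.180; wc +0.350/-0.350 → slack +1.466/-1.106; half-tol=0.350, Σhalf²=0.271638
  +H: nom +38.600 → Σnom=49.780; wc +0.140/-0.140 → slack +1.606/-1.246; half-tol=0.140, Σhalf²=0.291238
  +I: nom +42.430 → Σnom=92.210; wc +0.140/-0.140 → slack +1.746/-1.386; half-tol=0.140, Σhalf²=0.310838
Nominal = 92.210. Worst-case = [92.210 - 1.386, 92.210 + 1.746] = [90.824, 93.956]. RSS = √0.310838 = 0.558.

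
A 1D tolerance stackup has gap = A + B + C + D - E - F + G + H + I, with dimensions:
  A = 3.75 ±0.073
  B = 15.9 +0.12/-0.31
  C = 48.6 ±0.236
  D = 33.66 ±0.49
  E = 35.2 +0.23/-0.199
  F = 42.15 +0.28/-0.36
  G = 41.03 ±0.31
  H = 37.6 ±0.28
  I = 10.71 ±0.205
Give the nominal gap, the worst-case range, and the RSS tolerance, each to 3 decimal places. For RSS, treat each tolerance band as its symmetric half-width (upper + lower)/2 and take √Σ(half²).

nominal=113.900 wc=[111.486,116.173] rss=0.844

Stack each dimension's contribution:
  +A: nom +3.750 → Σnom=3.750; wc +0.073/-0.073 → slack +0.073/-0.073; half-tol=0.073, Σhalf²=0.005329
  +B: nom +15.900 → Σnom=19.650; wc +0.120/-0.310 → slack +0.193/-0.383; half-tol=0.215, Σhalf²=0.051554
  +C: nom +48.600 → Σnom=68.250; wc +0.236/-0.236 → slack +0.429/-0.619; half-tol=0.236, Σhalf²=0.107250
  +D: nom +33.660 → Σnom=101.910; wc +0.490/-0.490 → slack +0.919/-1.109; half-tol=0.490, Σhalf²=0.347350
  -E: nom -35.200 → Σnom=66.710; wc +0.199/-0.230 → slack +1.118/-1.339; half-tol=0.215, Σhalf²=0.393360
  -F: nom -42.150 → Σnom=24.560; wc +0.360/-0.280 → slack +1.478/-1.619; half-tol=0.320, Σhalf²=0.495760
  +G: nom +41.030 → Σnom=65.590; wc +0.310/-0.310 → slack +1.788/-1.929; half-tol=0.310, Σhalf²=0.591860
  +H: nom +37.600 → Σnom=103.190; wc +0.280/-0.280 → slack +2.068/-2.209; half-tol=0.280, Σhalf²=0.670260
  +I: nom +10.710 → Σnom=113.900; wc +0.205/-0.205 → slack +2.273/-2.414; half-tol=0.205, Σhalf²=0.712285
Nominal = 113.900. Worst-case = [113.900 - 2.414, 113.900 + 2.273] = [111.486, 116.173]. RSS = √0.712285 = 0.844.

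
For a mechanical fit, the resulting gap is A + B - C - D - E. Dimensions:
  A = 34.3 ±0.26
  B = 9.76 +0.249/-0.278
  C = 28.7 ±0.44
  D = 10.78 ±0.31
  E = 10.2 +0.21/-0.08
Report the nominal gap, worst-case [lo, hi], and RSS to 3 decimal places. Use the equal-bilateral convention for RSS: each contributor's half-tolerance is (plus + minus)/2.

nominal=-5.620 wc=[-7.118,-4.281] rss=0.669

Stack each dimension's contribution:
  +A: nom +34.300 → Σnom=34.300; wc +0.260/-0.260 → slack +0.260/-0.260; half-tol=0.260, Σhalf²=0.067600
  +B: nom +9.760 → Σnom=44.060; wc +0.249/-0.278 → slack +0.509/-0.538; half-tol=0.264, Σhalf²=0.137032
  -C: nom -28.700 → Σnom=15.360; wc +0.440/-0.440 → slack +0.949/-0.978; half-tol=0.440, Σhalf²=0.330632
  -D: nom -10.780 → Σnom=4.580; wc +0.310/-0.310 → slack +1.259/-1.288; half-tol=0.310, Σhalf²=0.426732
  -E: nom -10.200 → Σnom=-5.620; wc +0.080/-0.210 → slack +1.339/-1.498; half-tol=0.145, Σhalf²=0.447757
Nominal = -5.620. Worst-case = [-5.620 - 1.498, -5.620 + 1.339] = [-7.118, -4.281]. RSS = √0.447757 = 0.669.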